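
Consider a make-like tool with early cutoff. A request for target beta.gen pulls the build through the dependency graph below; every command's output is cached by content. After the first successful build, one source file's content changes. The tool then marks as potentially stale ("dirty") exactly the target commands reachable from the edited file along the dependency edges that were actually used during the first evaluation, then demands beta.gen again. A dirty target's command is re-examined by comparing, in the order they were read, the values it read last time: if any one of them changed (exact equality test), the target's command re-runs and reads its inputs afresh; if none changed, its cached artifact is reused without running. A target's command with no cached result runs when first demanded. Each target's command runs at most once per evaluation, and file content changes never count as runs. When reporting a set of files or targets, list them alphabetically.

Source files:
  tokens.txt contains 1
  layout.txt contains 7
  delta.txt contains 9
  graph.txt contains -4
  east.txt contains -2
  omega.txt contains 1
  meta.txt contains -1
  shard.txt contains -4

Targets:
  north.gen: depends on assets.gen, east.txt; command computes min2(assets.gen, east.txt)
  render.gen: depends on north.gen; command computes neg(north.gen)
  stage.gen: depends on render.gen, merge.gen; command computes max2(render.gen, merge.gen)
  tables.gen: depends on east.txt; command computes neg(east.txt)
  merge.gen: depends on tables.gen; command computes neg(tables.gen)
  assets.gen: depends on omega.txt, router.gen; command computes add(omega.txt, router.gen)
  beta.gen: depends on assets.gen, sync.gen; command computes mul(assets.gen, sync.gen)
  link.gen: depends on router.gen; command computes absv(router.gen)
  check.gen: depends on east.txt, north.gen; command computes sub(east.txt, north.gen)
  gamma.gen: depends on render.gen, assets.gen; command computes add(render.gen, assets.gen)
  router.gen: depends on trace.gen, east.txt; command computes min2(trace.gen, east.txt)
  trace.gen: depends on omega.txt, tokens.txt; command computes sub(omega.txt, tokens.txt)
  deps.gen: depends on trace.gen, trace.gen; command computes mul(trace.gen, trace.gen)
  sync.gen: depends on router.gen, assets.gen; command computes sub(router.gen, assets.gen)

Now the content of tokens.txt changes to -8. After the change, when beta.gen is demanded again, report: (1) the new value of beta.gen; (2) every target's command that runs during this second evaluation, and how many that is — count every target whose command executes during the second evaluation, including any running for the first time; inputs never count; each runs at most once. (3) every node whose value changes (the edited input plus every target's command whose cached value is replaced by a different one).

Demanding beta.gen again yields 1.
2 target commands run: router.gen, trace.gen.
The nodes whose values change: tokens.txt, trace.gen.
Note the absorption at router.gen: it re-runs yet its value is the same, leaving the output's value untouched.

First demand of the output computes:
  trace.gen = sub(1, 1) = 0
  router.gen = min2(0, -2) = -2
  assets.gen = add(1, -2) = -1
  sync.gen = sub(-2, -1) = -1
  beta.gen = mul(-1, -1) = 1

After the edit, cleaning proceeds:
  trace.gen: a read changed (tokens.txt 1->-8) — executes, giving 9.
  router.gen: a read changed (trace.gen 0->9) — executes, giving -2 — identical to its old value.
  assets.gen: dirty, but its reads are unchanged (omega.txt unchanged, router.gen unchanged); cached -1 stands.
  sync.gen: dirty, but its reads are unchanged (router.gen unchanged, assets.gen unchanged); cached -1 stands.
  beta.gen: dirty, but its reads are unchanged (assets.gen unchanged, sync.gen unchanged); cached 1 stands.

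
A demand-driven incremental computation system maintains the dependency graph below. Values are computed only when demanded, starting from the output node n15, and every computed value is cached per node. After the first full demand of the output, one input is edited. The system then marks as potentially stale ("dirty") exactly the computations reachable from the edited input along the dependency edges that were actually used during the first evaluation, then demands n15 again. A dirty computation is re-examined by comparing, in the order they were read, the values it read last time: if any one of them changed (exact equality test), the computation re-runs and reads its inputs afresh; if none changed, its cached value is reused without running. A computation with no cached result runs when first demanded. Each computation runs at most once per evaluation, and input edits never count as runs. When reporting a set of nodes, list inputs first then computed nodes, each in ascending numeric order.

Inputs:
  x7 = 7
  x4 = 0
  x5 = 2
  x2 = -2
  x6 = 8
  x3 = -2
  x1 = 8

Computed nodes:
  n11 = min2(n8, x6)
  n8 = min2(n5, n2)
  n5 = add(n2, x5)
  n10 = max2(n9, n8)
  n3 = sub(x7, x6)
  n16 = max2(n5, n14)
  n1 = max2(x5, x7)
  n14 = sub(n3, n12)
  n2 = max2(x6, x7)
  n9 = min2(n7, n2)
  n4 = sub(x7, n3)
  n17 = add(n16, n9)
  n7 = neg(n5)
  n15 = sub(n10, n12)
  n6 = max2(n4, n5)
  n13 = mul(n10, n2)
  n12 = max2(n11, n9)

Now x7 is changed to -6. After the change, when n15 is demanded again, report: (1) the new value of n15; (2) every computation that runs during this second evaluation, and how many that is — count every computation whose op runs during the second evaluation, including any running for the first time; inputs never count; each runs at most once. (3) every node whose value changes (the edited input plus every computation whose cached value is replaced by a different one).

First evaluation (everything demanded from the output):
  n2 = max2(8, 7) = 8
  n5 = add(8, 2) = 10
  n7 = neg(10) = -10
  n8 = min2(10, 8) = 8
  n9 = min2(-10, 8) = -10
  n10 = max2(-10, 8) = 8
  n11 = min2(8, 8) = 8
  n12 = max2(8, -10) = 8
  n15 = sub(8, 8) = 0

Propagation after the edit:
  n2: runs — x7 7->-6; result 8 (same value as before).
  n5: checked — values it read are unchanged (n2 unchanged, x5 unchanged); reused cached 10 without running.
  n7: checked — values it read are unchanged (n5 unchanged); reused cached -10 without running.
  n8: checked — values it read are unchanged (n5 unchanged, n2 unchanged); reused cached 8 without running.
  n9: checked — values it read are unchanged (n7 unchanged, n2 unchanged); reused cached -10 without running.
  n10: checked — values it read are unchanged (n9 unchanged, n8 unchanged); reused cached 8 without running.
  n11: checked — values it read are unchanged (n8 unchanged, x6 unchanged); reused cached 8 without running.
  n12: checked — values it read are unchanged (n11 unchanged, n9 unchanged); reused cached 8 without running.
  n15: checked — values it read are unchanged (n10 unchanged, n12 unchanged); reused cached 0 without running.

Key observation: the change is absorbed at n2 — it re-runs but produces the same value, and the output's value is unchanged.

New value of n15: 0.
Computations that run: n2 — 1 in total.
Values that change: x7.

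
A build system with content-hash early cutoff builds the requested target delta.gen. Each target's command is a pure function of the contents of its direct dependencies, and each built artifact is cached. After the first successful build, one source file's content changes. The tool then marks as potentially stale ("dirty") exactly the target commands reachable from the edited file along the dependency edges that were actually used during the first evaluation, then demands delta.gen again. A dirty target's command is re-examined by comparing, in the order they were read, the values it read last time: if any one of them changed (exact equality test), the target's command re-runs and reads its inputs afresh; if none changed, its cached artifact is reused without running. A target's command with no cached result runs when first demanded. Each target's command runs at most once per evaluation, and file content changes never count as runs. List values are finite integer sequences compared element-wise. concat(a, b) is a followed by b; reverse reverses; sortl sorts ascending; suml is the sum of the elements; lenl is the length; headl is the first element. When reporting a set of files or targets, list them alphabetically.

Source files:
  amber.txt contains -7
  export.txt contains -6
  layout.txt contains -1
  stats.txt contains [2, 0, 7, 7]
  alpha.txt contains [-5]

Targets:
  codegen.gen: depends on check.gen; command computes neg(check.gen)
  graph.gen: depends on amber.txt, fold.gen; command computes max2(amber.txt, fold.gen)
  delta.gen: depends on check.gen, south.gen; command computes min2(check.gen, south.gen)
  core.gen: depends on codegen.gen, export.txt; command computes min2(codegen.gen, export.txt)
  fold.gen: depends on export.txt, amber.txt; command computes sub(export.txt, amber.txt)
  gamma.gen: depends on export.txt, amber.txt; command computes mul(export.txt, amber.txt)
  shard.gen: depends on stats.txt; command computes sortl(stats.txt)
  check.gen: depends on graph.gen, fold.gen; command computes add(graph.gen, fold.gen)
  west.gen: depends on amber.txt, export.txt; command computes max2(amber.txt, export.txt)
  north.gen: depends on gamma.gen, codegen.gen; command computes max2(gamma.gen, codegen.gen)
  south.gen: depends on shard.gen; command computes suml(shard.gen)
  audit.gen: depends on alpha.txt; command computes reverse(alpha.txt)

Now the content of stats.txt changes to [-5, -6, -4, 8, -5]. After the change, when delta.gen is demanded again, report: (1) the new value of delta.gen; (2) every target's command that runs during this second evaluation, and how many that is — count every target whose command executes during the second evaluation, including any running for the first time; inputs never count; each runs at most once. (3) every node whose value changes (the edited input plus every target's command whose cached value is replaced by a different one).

First evaluation (everything demanded from the output):
  fold.gen = sub(-6, -7) = 1
  graph.gen = max2(-7, 1) = 1
  check.gen = add(1, 1) = 2
  shard.gen = sortl([2, 0, 7, 7]) = [0, 2, 7, 7]
  south.gen = suml([0, 2, 7, 7]) = 16
  delta.gen = min2(2, 16) = 2

Propagation after the edit:
  shard.gen: runs — stats.txt [2, 0, 7, 7]->[-5, -6, -4, 8, -5]; result [-6, -5, -5, -4, 8].
  south.gen: runs — shard.gen [0, 2, 7, 7]->[-6, -5, -5, -4, 8]; result -12.
  delta.gen: runs — south.gen 16->-12; result -12.

New value of delta.gen: -12.
Target commands that run: delta.gen, shard.gen, south.gen — 3 in total.
Values that change: delta.gen, shard.gen, south.gen, stats.txt.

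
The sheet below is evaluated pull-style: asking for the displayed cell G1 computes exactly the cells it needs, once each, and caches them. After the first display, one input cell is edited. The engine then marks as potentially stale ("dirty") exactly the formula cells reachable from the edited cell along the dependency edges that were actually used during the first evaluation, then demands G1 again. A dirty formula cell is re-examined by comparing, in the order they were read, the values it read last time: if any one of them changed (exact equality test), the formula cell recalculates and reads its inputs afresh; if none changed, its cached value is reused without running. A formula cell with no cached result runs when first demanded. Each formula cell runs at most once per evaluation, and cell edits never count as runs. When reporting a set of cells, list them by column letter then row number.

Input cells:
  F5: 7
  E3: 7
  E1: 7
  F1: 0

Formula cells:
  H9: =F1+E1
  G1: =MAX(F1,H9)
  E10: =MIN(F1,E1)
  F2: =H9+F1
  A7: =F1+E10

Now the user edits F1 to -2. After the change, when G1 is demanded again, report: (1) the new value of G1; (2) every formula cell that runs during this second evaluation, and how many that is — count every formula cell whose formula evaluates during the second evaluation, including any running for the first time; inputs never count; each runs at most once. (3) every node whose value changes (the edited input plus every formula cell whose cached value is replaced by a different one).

Demanding G1 again yields 5.
2 formula cells run: G1, H9.
The nodes whose values change: F1, G1, H9.

First demand of the output computes:
  H9 = 0 + 7 = 7
  G1 = MAX(0, 7) = 7

After the edit, cleaning proceeds:
  H9: a read changed (F1 0->-2) — executes, giving 5.
  G1: a read changed (F1 0->-2; H9 7->5) — executes, giving 5.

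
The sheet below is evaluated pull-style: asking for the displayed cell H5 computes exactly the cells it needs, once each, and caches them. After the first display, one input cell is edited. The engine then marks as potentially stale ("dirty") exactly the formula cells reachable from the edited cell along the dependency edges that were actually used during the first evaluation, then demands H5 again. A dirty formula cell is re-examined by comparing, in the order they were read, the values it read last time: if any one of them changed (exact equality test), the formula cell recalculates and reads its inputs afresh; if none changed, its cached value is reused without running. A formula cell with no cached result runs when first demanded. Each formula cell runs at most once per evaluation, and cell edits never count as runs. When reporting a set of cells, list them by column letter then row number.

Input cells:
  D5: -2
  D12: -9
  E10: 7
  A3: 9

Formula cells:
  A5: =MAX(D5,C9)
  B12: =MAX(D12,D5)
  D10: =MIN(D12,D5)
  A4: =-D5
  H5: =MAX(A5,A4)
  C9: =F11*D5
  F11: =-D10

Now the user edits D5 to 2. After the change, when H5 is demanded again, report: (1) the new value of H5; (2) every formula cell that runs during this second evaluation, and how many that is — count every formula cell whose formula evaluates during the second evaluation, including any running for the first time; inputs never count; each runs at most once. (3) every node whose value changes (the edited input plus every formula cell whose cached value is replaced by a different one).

Demanding H5 again yields 18.
5 formula cells run: A4, A5, C9, D10, H5.
The nodes whose values change: A4, A5, C9, D5, H5.
Note where the cutoff bites: F11 is checked, finds nothing changed, and keeps its cache.

First demand of the output computes:
  A4 = -(-2) = 2
  D10 = MIN(-9, -2) = -9
  F11 = -(-9) = 9
  C9 = 9 * -2 = -18
  A5 = MAX(-2, -18) = -2
  H5 = MAX(-2, 2) = 2

After the edit, cleaning proceeds:
  A4: a read changed (D5 -2->2) — executes, giving -2.
  D10: a read changed (D5 -2->2) — executes, giving -9 — identical to its old value.
  F11: dirty, but its reads are unchanged (D10 unchanged); cached 9 stands.
  C9: a read changed (D5 -2->2) — executes, giving 18.
  A5: a read changed (D5 -2->2; C9 -18->18) — executes, giving 18.
  H5: a read changed (A5 -2->18; A4 2->-2) — executes, giving 18.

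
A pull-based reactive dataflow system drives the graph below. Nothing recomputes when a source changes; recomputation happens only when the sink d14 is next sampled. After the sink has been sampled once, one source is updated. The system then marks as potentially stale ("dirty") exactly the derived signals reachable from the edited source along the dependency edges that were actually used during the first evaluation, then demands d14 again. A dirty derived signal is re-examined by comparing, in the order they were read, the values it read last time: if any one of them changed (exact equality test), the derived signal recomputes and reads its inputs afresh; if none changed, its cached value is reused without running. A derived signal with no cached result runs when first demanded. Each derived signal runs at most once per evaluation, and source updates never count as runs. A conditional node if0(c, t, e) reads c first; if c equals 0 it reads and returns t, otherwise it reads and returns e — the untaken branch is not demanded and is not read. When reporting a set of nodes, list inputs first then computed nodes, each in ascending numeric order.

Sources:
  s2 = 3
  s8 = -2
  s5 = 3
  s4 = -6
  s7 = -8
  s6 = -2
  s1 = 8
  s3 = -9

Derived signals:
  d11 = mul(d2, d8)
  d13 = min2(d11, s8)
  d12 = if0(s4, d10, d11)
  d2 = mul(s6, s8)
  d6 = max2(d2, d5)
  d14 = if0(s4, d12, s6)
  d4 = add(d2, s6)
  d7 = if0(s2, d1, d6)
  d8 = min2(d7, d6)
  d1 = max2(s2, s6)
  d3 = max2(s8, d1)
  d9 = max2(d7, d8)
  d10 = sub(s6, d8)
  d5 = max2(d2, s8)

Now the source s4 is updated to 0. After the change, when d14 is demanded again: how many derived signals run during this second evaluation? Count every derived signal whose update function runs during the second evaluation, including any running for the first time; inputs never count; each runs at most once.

First evaluation (everything demanded from the output):
  d14 = if0(s4=-6 -> else branch s6) = -2

Propagation after the edit:
  d2: demanded for the first time — runs, produces 4.
  d5: demanded for the first time — runs, produces 4.
  d6: demanded for the first time — runs, produces 4.
  d7: demanded for the first time — runs, produces 4.
  d8: demanded for the first time — runs, produces 4.
  d10: demanded for the first time — runs, produces -6.
  d12: demanded for the first time — runs, produces -6.
  d14: runs — s4 -6->0; result -6.

Key observation: a condition flipped, so demand reaches new nodes — d2, d5, d6, d7, d8, d10, d12 run for the first time.

Derived signals that run: d2, d5, d6, d7, d8, d10, d12, d14 — 8 in total.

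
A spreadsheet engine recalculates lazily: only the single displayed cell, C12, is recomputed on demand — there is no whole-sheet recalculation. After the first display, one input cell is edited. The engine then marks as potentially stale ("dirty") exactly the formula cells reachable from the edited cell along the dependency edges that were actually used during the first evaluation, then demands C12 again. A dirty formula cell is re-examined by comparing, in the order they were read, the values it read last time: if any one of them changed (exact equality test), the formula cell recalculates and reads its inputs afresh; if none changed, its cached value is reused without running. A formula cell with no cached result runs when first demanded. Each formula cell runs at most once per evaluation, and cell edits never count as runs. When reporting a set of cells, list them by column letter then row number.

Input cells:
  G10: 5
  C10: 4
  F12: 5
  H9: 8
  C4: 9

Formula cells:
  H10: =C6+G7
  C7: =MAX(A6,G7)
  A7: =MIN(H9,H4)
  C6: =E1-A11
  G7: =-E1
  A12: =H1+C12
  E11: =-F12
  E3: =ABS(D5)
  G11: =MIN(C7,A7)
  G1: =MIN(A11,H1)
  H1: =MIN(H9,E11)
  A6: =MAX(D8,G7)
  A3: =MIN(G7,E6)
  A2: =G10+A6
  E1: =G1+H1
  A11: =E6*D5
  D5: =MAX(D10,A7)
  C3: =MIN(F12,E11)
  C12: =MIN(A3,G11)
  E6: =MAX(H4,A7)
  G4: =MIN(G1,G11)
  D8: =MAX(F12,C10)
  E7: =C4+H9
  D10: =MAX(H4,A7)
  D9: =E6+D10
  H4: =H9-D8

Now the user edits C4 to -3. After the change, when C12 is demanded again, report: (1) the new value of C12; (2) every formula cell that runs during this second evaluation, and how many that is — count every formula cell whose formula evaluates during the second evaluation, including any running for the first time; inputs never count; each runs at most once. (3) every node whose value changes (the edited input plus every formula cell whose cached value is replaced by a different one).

New value of C12: 3.
Formula cells that run: none — 0 in total.
Values that change: C4.
Key observation: C4 is never demanded by the output, so the edit triggers no recomputation at all.

First evaluation (everything demanded from the output):
  D8 = MAX(5, 4) = 5
  E11 = -(5) = -5
  H1 = MIN(8, -5) = -5
  H4 = 8 - 5 = 3
  A7 = MIN(8, 3) = 3
  D10 = MAX(3, 3) = 3
  D5 = MAX(3, 3) = 3
  E6 = MAX(3, 3) = 3
  A11 = 3 * 3 = 9
  G1 = MIN(9, -5) = -5
  E1 = -5 + -5 = -10
  G7 = -(-10) = 10
  A3 = MIN(10, 3) = 3
  A6 = MAX(5, 10) = 10
  C7 = MAX(10, 10) = 10
  G11 = MIN(10, 3) = 3
  C12 = MIN(3, 3) = 3

Propagation after the edit:
  C4 feeds no computation that the output demands — nothing is marked dirty and nothing runs.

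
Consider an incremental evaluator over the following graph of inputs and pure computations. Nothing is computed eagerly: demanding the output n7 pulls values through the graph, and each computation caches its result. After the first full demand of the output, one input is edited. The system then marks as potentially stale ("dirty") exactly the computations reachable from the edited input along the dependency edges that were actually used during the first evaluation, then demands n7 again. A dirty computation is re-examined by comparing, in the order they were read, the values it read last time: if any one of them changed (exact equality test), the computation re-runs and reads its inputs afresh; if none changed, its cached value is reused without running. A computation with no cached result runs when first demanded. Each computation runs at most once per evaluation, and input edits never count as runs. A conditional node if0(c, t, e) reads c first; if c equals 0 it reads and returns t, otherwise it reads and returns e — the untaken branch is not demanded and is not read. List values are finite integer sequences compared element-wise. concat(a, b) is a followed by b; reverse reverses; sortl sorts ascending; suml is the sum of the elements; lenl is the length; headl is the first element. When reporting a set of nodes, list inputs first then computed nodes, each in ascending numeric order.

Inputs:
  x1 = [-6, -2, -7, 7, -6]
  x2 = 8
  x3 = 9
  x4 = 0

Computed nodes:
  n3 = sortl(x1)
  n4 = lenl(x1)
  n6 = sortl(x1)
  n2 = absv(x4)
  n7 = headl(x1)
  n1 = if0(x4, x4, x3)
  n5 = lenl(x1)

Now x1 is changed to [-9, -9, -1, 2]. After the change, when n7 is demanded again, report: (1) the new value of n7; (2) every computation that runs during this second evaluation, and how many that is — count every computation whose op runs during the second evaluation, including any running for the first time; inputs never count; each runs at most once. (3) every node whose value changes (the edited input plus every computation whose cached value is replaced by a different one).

n7 now evaluates to -9.
Run set: n7 (1 run).
Changed values: x1, n7.

Initial pass — values computed on the first demand:
  n7 = headl([-6, -2, -7, 7, -6]) = -6

Second demand — change propagation:
  n7: re-runs because x1 [-6, -2, -7, 7, -6]->[-9, -9, -1, 2]; new result -9.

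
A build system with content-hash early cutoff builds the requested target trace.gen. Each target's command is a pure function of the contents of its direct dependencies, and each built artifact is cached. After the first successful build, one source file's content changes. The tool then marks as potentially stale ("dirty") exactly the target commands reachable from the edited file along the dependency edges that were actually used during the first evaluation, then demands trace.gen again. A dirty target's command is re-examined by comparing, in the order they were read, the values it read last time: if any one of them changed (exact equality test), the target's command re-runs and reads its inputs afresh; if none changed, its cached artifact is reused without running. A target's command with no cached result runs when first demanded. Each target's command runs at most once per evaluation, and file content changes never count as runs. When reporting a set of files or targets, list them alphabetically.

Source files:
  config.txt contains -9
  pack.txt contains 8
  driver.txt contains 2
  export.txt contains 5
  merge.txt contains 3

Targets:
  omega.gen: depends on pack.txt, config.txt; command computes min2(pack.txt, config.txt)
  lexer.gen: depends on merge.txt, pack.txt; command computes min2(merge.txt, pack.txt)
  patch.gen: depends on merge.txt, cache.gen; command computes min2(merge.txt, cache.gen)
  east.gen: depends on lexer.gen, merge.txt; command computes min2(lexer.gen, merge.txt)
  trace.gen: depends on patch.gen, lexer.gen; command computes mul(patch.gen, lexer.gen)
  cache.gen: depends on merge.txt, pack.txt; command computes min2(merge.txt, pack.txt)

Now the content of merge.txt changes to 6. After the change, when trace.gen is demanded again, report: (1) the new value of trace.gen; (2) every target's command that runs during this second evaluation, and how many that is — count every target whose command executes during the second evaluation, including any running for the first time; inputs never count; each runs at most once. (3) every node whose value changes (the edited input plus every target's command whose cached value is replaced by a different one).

New value of trace.gen: 36.
Target commands that run: cache.gen, lexer.gen, patch.gen, trace.gen — 4 in total.
Values that change: cache.gen, lexer.gen, merge.txt, patch.gen, trace.gen.

First evaluation (everything demanded from the output):
  cache.gen = min2(3, 8) = 3
  lexer.gen = min2(3, 8) = 3
  patch.gen = min2(3, 3) = 3
  trace.gen = mul(3, 3) = 9

Propagation after the edit:
  cache.gen: runs — merge.txt 3->6; result 6.
  lexer.gen: runs — merge.txt 3->6; result 6.
  patch.gen: runs — merge.txt 3->6; cache.gen 3->6; result 6.
  trace.gen: runs — patch.gen 3->6; lexer.gen 3->6; result 36.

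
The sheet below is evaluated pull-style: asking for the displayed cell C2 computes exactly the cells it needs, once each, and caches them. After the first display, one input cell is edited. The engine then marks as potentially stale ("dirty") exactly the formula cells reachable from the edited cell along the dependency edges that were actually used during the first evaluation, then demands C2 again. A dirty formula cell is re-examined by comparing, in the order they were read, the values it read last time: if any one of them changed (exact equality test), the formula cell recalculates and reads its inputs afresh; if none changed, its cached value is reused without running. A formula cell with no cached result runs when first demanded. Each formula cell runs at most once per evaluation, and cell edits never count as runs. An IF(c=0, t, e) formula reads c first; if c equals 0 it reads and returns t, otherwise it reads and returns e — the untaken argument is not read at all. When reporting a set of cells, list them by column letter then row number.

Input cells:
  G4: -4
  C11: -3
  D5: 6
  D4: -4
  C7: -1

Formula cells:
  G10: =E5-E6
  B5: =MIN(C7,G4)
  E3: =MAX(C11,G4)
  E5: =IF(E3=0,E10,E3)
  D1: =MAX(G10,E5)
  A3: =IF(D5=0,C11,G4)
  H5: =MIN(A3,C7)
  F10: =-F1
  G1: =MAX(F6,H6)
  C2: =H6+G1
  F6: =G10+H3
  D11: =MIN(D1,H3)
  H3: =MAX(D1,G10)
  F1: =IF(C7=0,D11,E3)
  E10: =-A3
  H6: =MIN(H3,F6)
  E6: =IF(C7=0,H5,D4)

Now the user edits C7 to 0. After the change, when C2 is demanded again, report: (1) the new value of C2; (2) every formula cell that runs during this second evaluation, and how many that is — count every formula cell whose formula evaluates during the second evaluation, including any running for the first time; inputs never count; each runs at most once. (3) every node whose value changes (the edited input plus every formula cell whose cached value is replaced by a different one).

Demanding C2 again yields 3.
3 formula cells run: A3, E6, H5.
The nodes whose values change: C7.
Note the branch switch — A3, H5 had no cache and run now for the first time.

First demand of the output computes:
  E3 = MAX(-3, -4) = -3
  E5 = IF(E3=0: E3=-3 -> else branch E3) = -3
  E6 = IF(C7=0: C7=-1 -> else branch D4) = -4
  G10 = -3 - -4 = 1
  D1 = MAX(1, -3) = 1
  H3 = MAX(1, 1) = 1
  F6 = 1 + 1 = 2
  H6 = MIN(1, 2) = 1
  G1 = MAX(2, 1) = 2
  C2 = 1 + 2 = 3

After the edit, cleaning proceeds:
  A3: had never run; runs now, result -4.
  H5: had never run; runs now, result -4.
  E6: a read changed (C7 -1->0) — executes, giving -4 — identical to its old value.
  G10: dirty, but its reads are unchanged (E5 unchanged, E6 unchanged); cached 1 stands.
  D1: dirty, but its reads are unchanged (G10 unchanged, E5 unchanged); cached 1 stands.
  H3: dirty, but its reads are unchanged (D1 unchanged, G10 unchanged); cached 1 stands.
  F6: dirty, but its reads are unchanged (G10 unchanged, H3 unchanged); cached 2 stands.
  H6: dirty, but its reads are unchanged (H3 unchanged, F6 unchanged); cached 1 stands.
  G1: dirty, but its reads are unchanged (F6 unchanged, H6 unchanged); cached 2 stands.
  C2: dirty, but its reads are unchanged (H6 unchanged, G1 unchanged); cached 3 stands.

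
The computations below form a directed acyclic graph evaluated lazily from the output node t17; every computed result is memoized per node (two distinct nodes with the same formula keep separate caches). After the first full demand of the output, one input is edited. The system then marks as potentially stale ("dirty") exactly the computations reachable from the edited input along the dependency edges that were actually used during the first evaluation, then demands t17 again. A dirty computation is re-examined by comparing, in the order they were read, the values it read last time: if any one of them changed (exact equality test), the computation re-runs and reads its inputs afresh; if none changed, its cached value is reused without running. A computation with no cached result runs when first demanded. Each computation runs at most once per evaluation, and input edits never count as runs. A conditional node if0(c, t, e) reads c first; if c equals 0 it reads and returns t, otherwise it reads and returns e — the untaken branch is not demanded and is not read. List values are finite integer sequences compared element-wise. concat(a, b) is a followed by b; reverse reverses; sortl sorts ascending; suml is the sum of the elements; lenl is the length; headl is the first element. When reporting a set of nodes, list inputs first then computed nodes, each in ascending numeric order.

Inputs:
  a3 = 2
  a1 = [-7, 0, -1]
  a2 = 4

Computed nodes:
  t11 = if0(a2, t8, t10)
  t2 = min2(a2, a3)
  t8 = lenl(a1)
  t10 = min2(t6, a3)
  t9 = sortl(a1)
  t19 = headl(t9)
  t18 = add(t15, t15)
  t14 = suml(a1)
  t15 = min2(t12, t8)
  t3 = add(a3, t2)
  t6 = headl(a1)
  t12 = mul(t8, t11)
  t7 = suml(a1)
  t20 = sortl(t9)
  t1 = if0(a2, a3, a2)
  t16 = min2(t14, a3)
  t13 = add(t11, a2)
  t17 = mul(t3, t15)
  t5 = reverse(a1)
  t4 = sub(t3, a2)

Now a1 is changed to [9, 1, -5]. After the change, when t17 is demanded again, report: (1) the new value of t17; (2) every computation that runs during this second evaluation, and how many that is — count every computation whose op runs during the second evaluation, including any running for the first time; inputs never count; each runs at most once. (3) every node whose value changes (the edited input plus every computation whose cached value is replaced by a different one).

Demanding t17 again yields 12.
7 computations run: t6, t8, t10, t11, t12, t15, t17.
The nodes whose values change: a1, t6, t10, t11, t12, t15, t17.

First demand of the output computes:
  t2 = min2(4, 2) = 2
  t3 = add(2, 2) = 4
  t6 = headl([-7, 0, -1]) = -7
  t8 = lenl([-7, 0, -1]) = 3
  t10 = min2(-7, 2) = -7
  t11 = if0(a2=4 -> else branch t10) = -7
  t12 = mul(3, -7) = -21
  t15 = min2(-21, 3) = -21
  t17 = mul(4, -21) = -84

After the edit, cleaning proceeds:
  t6: a read changed (a1 [-7, 0, -1]->[9, 1, -5]) — executes, giving 9.
  t8: a read changed (a1 [-7, 0, -1]->[9, 1, -5]) — executes, giving 3 — identical to its old value.
  t10: a read changed (t6 -7->9) — executes, giving 2.
  t11: a read changed (t10 -7->2) — executes, giving 2.
  t12: a read changed (t11 -7->2) — executes, giving 6.
  t15: a read changed (t12 -21->6) — executes, giving 3.
  t17: a read changed (t15 -21->3) — executes, giving 12.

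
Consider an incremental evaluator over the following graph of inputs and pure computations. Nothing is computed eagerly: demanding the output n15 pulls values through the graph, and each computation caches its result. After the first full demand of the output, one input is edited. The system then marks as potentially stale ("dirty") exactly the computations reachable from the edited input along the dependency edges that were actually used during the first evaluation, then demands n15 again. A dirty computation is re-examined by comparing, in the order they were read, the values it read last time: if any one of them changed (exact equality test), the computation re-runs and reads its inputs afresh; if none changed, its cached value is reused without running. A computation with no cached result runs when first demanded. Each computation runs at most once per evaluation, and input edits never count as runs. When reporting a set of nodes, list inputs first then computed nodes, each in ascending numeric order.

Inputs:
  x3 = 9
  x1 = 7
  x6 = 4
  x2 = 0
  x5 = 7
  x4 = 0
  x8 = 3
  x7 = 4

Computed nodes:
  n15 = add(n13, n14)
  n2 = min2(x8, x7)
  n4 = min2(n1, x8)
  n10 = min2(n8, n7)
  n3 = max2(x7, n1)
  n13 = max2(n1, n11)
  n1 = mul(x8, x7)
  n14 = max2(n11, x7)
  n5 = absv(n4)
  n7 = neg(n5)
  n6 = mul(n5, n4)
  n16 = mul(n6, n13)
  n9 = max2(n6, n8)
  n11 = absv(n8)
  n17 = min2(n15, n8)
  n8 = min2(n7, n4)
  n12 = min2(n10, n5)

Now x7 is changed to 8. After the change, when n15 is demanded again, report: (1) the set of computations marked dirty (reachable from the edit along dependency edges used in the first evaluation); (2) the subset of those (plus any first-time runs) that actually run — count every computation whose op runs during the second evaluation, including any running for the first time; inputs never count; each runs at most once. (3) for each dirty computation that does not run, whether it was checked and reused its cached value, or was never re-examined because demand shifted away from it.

Dirty set: n1, n4, n5, n7, n8, n11, n13, n14, n15.
Run set: n1, n4, n13, n14, n15 (5 run).
Re-examined without running (cache reused): n5, n7, n8, n11.
The important point: at n5 every value read last time is unchanged, so the dirty flag clears without a run.

Initial pass — values computed on the first demand:
  n1 = mul(3, 4) = 12
  n4 = min2(12, 3) = 3
  n5 = absv(3) = 3
  n7 = neg(3) = -3
  n8 = min2(-3, 3) = -3
  n11 = absv(-3) = 3
  n13 = max2(12, 3) = 12
  n14 = max2(3, 4) = 4
  n15 = add(12, 4) = 16

Second demand — change propagation:
  n1: re-runs because x7 4->8; new result 24.
  n4: re-runs because n1 12->24; new result 3 (unchanged).
  n5: re-examined; everything it read last time is the same (n4 unchanged) — cache 3 kept, no run.
  n7: re-examined; everything it read last time is the same (n5 unchanged) — cache -3 kept, no run.
  n8: re-examined; everything it read last time is the same (n7 unchanged, n4 unchanged) — cache -3 kept, no run.
  n11: re-examined; everything it read last time is the same (n8 unchanged) — cache 3 kept, no run.
  n13: re-runs because n1 12->24; new result 24.
  n14: re-runs because x7 4->8; new result 8.
  n15: re-runs because n13 12->24; n14 4->8; new result 32.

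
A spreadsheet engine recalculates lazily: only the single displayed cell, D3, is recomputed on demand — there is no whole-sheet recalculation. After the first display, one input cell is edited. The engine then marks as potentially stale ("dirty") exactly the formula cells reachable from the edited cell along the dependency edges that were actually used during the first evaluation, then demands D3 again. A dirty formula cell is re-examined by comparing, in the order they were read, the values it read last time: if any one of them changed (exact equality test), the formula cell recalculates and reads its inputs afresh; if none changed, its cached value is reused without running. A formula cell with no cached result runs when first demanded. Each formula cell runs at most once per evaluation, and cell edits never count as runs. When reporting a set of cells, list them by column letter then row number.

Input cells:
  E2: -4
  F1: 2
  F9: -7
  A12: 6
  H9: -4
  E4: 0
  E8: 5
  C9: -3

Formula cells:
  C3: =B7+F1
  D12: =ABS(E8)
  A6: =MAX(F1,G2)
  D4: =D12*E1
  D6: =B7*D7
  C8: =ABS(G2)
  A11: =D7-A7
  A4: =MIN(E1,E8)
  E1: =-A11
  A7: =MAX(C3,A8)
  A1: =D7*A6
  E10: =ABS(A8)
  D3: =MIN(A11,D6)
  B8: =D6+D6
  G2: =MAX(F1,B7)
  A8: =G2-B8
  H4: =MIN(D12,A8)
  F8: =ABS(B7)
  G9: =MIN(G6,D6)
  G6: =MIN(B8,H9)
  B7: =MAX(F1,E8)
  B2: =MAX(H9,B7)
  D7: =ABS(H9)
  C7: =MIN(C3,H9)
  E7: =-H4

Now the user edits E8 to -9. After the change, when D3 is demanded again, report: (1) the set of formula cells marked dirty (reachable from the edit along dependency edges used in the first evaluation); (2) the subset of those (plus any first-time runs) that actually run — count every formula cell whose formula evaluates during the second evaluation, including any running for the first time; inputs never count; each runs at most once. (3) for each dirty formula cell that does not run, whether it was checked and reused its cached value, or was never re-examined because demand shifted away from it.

Marked dirty: A7, A8, A11, B7, B8, C3, D3, D6, G2.
Formula cells that run: A7, A8, A11, B7, B8, C3, D3, D6, G2 — 9 in total.
Every dirty formula cell ran.

First evaluation (everything demanded from the output):
  B7 = MAX(2, 5) = 5
  C3 = 5 + 2 = 7
  D7 = ABS(-4) = 4
  D6 = 5 * 4 = 20
  B8 = 20 + 20 = 40
  G2 = MAX(2, 5) = 5
  A8 = 5 - 40 = -35
  A7 = MAX(7, -35) = 7
  A11 = 4 - 7 = -3
  D3 = MIN(-3, 20) = -3

Propagation after the edit:
  B7: runs — E8 5->-9; result 2.
  C3: runs — B7 5->2; result 4.
  D6: runs — B7 5->2; result 8.
  B8: runs — D6 20->8; D6 20->8; result 16.
  G2: runs — B7 5->2; result 2.
  A8: runs — G2 5->2; B8 40->16; result -14.
  A7: runs — C3 7->4; A8 -35->-14; result 4.
  A11: runs — A7 7->4; result 0.
  D3: runs — A11 -3->0; D6 20->8; result 0.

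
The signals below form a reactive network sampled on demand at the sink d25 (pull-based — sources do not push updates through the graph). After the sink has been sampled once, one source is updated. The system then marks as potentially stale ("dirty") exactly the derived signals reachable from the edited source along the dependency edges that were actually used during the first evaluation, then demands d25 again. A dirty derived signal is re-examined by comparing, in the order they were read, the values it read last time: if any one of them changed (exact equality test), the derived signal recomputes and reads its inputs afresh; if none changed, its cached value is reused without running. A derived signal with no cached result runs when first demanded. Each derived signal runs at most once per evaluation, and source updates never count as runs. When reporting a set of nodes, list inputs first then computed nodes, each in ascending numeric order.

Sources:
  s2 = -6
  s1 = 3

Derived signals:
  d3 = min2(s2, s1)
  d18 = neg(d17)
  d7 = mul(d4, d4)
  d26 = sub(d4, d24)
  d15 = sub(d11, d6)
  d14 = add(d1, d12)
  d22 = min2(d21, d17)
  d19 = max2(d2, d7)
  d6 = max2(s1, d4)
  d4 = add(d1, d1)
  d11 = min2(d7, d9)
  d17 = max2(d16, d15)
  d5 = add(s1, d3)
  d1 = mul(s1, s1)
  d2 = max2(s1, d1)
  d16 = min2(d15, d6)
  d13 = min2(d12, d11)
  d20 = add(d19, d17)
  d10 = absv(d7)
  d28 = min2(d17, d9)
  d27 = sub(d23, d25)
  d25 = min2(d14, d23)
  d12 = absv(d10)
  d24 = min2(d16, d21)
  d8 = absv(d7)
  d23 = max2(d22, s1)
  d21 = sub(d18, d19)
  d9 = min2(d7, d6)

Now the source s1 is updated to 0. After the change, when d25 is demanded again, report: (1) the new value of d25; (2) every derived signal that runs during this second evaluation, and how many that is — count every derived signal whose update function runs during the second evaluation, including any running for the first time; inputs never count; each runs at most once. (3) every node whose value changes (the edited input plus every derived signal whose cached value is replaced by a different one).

d25 now evaluates to 0.
Run set: d1, d2, d4, d6, d7, d9, d10, d11, d12, d14, d15, d16, d19, d21, d22, d23, d25 (17 run).
Changed values: s1, d1, d2, d4, d6, d7, d9, d10, d11, d12, d14, d19, d21, d22, d23, d25.
The important point: at d17 every value read last time is unchanged, so the dirty flag clears without a run.

Initial pass — values computed on the first demand:
  d1 = mul(3, 3) = 9
  d2 = max2(3, 9) = 9
  d4 = add(9, 9) = 18
  d6 = max2(3, 18) = 18
  d7 = mul(18, 18) = 324
  d9 = min2(324, 18) = 18
  d10 = absv(324) = 324
  d11 = min2(324, 18) = 18
  d12 = absv(324) = 324
  d14 = add(9, 324) = 333
  d15 = sub(18, 18) = 0
  d16 = min2(0, 18) = 0
  d17 = max2(0, 0) = 0
  d18 = neg(0) = 0
  d19 = max2(9, 324) = 324
  d21 = sub(0, 324) = -324
  d22 = min2(-324, 0) = -324
  d23 = max2(-324, 3) = 3
  d25 = min2(333, 3) = 3

Second demand — change propagation:
  d1: re-runs because s1 3->0; s1 3->0; new result 0.
  d2: re-runs because s1 3->0; d1 9->0; new result 0.
  d4: re-runs because d1 9->0; d1 9->0; new result 0.
  d6: re-runs because s1 3->0; d4 18->0; new result 0.
  d7: re-runs because d4 18->0; d4 18->0; new result 0.
  d9: re-runs because d7 324->0; d6 18->0; new result 0.
  d10: re-runs because d7 324->0; new result 0.
  d11: re-runs because d7 324->0; d9 18->0; new result 0.
  d12: re-runs because d10 324->0; new result 0.
  d14: re-runs because d1 9->0; d12 324->0; new result 0.
  d15: re-runs because d11 18->0; d6 18->0; new result 0 (unchanged).
  d16: re-runs because d6 18->0; new result 0 (unchanged).
  d17: re-examined; everything it read last time is the same (d16 unchanged, d15 unchanged) — cache 0 kept, no run.
  d18: re-examined; everything it read last time is the same (d17 unchanged) — cache 0 kept, no run.
  d19: re-runs because d2 9->0; d7 324->0; new result 0.
  d21: re-runs because d19 324->0; new result 0.
  d22: re-runs because d21 -324->0; new result 0.
  d23: re-runs because d22 -324->0; s1 3->0; new result 0.
  d25: re-runs because d14 333->0; d23 3->0; new result 0.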